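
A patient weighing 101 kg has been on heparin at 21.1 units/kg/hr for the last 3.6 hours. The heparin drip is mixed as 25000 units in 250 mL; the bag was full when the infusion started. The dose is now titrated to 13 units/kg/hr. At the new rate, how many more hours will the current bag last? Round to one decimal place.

Initial rate:
Dose = 21.1 units/kg/hr × 101 kg = 2131.1 units/hr
Concentration = 25000 units ÷ 250 mL = 100 units/mL
Rate = 2131.1 units/hr ÷ 100 units/mL = 21.311 mL/hr
Volume infused so far = 21.311 mL/hr × 3.6 hr = 76.7196 mL
Volume remaining = 250 − 76.7196 = 173.2804 mL
New rate:
Dose = 13 units/kg/hr × 101 kg = 1313 units/hr
Rate = 1313 units/hr ÷ 100 units/mL = 13.13 mL/hr
Time remaining = 173.2804 mL ÷ 13.13 mL/hr = 13.19729 hr

13.2 hours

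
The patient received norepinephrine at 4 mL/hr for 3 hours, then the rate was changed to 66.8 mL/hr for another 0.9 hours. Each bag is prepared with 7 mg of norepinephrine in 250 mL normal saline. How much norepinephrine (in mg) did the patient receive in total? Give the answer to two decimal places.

2.02 mg

Concentration = 7 mg ÷ 250 mL = 0.028 mg/mL
Stage 1: 4 mL/hr × 3 hr = 12 mL → 12 mL × 0.028 mg/mL = 0.336 mg
Stage 2: 66.8 mL/hr × 0.9 hr = 60.12 mL → 60.12 mL × 0.028 mg/mL = 1.68336 mg
Total = 0.336 + 1.68336 = 2.01936 mg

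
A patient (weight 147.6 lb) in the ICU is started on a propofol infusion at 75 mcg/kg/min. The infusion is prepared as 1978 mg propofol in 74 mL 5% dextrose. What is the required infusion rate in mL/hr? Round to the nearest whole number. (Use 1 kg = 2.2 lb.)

Weight = 147.6 lb ÷ 2.2 lb/kg = 67.09091 kg
Dose = 75 mcg/kg/min × 67.09091 kg = 5031.818 mcg/min
5031.818 mcg/min × 60 min/hr = 301909.1 mcg/hr
Concentration = 1978 mg ÷ 74 mL = 26.72973 mg/mL = 26729.73 mcg/mL
Rate = 301909.1 mcg/hr ÷ 26729.73 mcg/mL = 11.29488 mL/hr

11 mL/hr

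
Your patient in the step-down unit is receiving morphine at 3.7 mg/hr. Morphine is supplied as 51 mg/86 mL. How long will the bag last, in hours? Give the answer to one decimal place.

13.8 hours

Concentration = 51 mg ÷ 86 mL = 0.5930233 mg/mL
Rate = 3.7 mg/hr ÷ 0.5930233 mg/mL = 6.239216 mL/hr
Duration = 86 mL ÷ 6.239216 mL/hr = 13.78378 hr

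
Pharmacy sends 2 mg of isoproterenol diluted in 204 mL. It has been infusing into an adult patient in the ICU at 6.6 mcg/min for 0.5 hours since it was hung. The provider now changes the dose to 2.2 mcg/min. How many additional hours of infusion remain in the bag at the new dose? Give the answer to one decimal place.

13.7 hours

Initial rate:
6.6 mcg/min × 60 min/hr = 396 mcg/hr
Concentration = 2 mg ÷ 204 mL = 0.009803922 mg/mL = 9.803922 mcg/mL
Rate = 396 mcg/hr ÷ 9.803922 mcg/mL = 40.392 mL/hr
Volume infused so far = 40.392 mL/hr × 0.5 hr = 20.196 mL
Volume remaining = 204 − 20.196 = 183.804 mL
New rate:
2.2 mcg/min × 60 min/hr = 132 mcg/hr
Rate = 132 mcg/hr ÷ 9.803922 mcg/mL = 13.464 mL/hr
Time remaining = 183.804 mL ÷ 13.464 mL/hr = 13.65152 hr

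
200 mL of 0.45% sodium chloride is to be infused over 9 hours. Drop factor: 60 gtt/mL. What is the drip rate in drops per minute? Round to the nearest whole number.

200 mL ÷ (9 hr × 60 = 540 min) = 0.3703704 mL/min
0.3703704 mL/min × 60 gtt/mL = 22.22222 gtt/min

22 gtt/min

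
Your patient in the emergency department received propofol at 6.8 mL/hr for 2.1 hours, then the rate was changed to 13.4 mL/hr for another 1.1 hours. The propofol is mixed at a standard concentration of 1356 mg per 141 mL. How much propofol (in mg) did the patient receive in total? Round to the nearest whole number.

Concentration = 1356 mg ÷ 141 mL = 9.617021 mg/mL
Stage 1: 6.8 mL/hr × 2.1 hr = 14.28 mL → 14.28 mL × 9.617021 mg/mL = 137.3311 mg
Stage 2: 13.4 mL/hr × 1.1 hr = 14.74 mL → 14.74 mL × 9.617021 mg/mL = 141.7549 mg
Total = 137.3311 + 141.7549 = 279.086 mg

279 mg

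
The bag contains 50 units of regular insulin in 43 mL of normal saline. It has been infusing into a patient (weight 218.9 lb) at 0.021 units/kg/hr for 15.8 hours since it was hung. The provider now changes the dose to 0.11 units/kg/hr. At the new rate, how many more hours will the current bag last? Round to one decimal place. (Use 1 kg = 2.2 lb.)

1.6 hours

Initial rate:
Weight = 218.9 lb ÷ 2.2 lb/kg = 99.5 kg
Dose = 0.021 units/kg/hr × 99.5 kg = 2.0895 units/hr
Concentration = 50 units ÷ 43 mL = 1.162791 units/mL
Rate = 2.0895 units/hr ÷ 1.162791 units/mL = 1.79697 mL/hr
Volume infused so far = 1.79697 mL/hr × 15.8 hr = 28.39213 mL
Volume remaining = 43 − 28.39213 = 14.60787 mL
New rate:
Dose = 0.11 units/kg/hr × 99.5 kg = 10.945 units/hr
Rate = 10.945 units/hr ÷ 1.162791 units/mL = 9.4127 mL/hr
Time remaining = 14.60787 mL ÷ 9.4127 mL/hr = 1.551932 hr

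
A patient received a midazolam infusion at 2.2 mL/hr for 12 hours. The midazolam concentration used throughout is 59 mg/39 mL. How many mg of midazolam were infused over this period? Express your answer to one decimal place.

39.9 mg

Concentration = 59 mg ÷ 39 mL = 1.512821 mg/mL
Drug rate = 2.2 mL/hr × 1.512821 mg/mL = 3.328205 mg/hr
Total = 3.328205 mg/hr × 12 hr = 39.93846 mg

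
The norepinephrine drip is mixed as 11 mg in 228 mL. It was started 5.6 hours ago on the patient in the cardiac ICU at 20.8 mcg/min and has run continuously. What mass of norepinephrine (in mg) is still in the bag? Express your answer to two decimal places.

20.8 mcg/min × 60 min/hr = 1248 mcg/hr
Concentration = 11 mg ÷ 228 mL = 0.04824561 mg/mL = 48.24561 mcg/mL
Rate = 1248 mcg/hr ÷ 48.24561 mcg/mL = 25.86764 mL/hr
Volume infused = 25.86764 mL/hr × 5.6 hr = 144.8588 mL
Volume remaining = 228 − 144.8588 = 83.14124 mL
Drug remaining = 83.14124 mL × 48.24561 mcg/mL = 4011.2 mcg = 4.0112 mg

4.01 mg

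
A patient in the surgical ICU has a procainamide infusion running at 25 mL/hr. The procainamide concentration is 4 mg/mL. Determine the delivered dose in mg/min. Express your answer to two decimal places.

Drug rate = 25 mL/hr × 4 mg/mL = 100 mg/hr
100 mg/hr ÷ 60 min/hr = 1.666667 mg/min

1.67 mg/min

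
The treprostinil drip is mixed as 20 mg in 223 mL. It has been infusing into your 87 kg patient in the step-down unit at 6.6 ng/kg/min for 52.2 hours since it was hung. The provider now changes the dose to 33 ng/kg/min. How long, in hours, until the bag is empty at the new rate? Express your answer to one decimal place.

105.7 hours

Initial rate:
Dose = 6.6 ng/kg/min × 87 kg = 574.2 ng/min
574.2 ng/min × 60 min/hr = 34452 ng/hr
Concentration = 20 mg ÷ 223 mL = 0.0896861 mg/mL = 89686.1 ng/mL
Rate = 34452 ng/hr ÷ 89686.1 ng/mL = 0.3841398 mL/hr
Volume infused so far = 0.3841398 mL/hr × 52.2 hr = 20.0521 mL
Volume remaining = 223 − 20.0521 = 202.9479 mL
New rate:
Dose = 33 ng/kg/min × 87 kg = 2871 ng/min
2871 ng/min × 60 min/hr = 172260 ng/hr
Rate = 172260 ng/hr ÷ 89686.1 ng/mL = 1.920699 mL/hr
Time remaining = 202.9479 mL ÷ 1.920699 mL/hr = 105.6636 hr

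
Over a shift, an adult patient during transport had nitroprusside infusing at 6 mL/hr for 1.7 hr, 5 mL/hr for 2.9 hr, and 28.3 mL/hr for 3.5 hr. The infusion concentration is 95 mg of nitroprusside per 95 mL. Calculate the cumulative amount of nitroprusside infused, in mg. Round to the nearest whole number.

Concentration = 95 mg ÷ 95 mL = 1 mg/mL
Stage 1: 6 mL/hr × 1.7 hr = 10.2 mL → 10.2 mL × 1 mg/mL = 10.2 mg
Stage 2: 5 mL/hr × 2.9 hr = 14.5 mL → 14.5 mL × 1 mg/mL = 14.5 mg
Stage 3: 28.3 mL/hr × 3.5 hr = 99.05 mL → 99.05 mL × 1 mg/mL = 99.05 mg
Total = 10.2 + 14.5 + 99.05 = 123.75 mg

124 mg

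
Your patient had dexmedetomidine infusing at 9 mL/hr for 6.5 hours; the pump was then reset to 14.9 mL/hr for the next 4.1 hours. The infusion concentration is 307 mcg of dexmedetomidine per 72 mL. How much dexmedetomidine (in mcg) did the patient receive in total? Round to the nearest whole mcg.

510 mcg

Concentration = 307 mcg ÷ 72 mL = 4.263889 mcg/mL
Stage 1: 9 mL/hr × 6.5 hr = 58.5 mL → 58.5 mL × 4.263889 mcg/mL = 249.4375 mcg
Stage 2: 14.9 mL/hr × 4.1 hr = 61.09 mL → 61.09 mL × 4.263889 mcg/mL = 260.481 mcg
Total = 249.4375 + 260.481 = 509.9185 mcg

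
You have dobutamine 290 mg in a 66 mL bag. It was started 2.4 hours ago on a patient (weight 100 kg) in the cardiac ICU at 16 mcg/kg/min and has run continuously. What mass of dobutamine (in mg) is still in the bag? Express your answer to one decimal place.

59.6 mg

Dose = 16 mcg/kg/min × 100 kg = 1600 mcg/min
1600 mcg/min × 60 min/hr = 96000 mcg/hr
Concentration = 290 mg ÷ 66 mL = 4.393939 mg/mL = 4393.939 mcg/mL
Rate = 96000 mcg/hr ÷ 4393.939 mcg/mL = 21.84828 mL/hr
Volume infused = 21.84828 mL/hr × 2.4 hr = 52.43586 mL
Volume remaining = 66 − 52.43586 = 13.56414 mL
Drug remaining = 13.56414 mL × 4393.939 mcg/mL = 59600 mcg = 59.6 mg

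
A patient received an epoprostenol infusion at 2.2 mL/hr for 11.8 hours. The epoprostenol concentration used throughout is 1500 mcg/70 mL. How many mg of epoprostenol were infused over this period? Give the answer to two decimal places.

0.56 mg

Concentration = 1500 mcg ÷ 70 mL = 21.42857 mcg/mL = 21428.57 ng/mL
Drug rate = 2.2 mL/hr × 21428.57 ng/mL = 47142.86 ng/hr
Total = 47142.86 ng/hr × 11.8 hr = 556285.7 ng = 0.5562857 mg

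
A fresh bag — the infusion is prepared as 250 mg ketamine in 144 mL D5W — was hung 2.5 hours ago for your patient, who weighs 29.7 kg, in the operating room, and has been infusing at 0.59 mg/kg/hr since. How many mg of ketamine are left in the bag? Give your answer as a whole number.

206 mg

Dose = 0.59 mg/kg/hr × 29.7 kg = 17.523 mg/hr
Concentration = 250 mg ÷ 144 mL = 1.736111 mg/mL
Rate = 17.523 mg/hr ÷ 1.736111 mg/mL = 10.09325 mL/hr
Volume infused = 10.09325 mL/hr × 2.5 hr = 25.23312 mL
Volume remaining = 144 − 25.23312 = 118.7669 mL
Drug remaining = 118.7669 mL × 1.736111 mg/mL = 206.1925 mg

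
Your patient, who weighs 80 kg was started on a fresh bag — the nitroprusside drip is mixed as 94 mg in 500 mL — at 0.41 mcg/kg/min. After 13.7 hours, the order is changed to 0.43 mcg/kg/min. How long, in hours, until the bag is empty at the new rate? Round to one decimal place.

Initial rate:
Dose = 0.41 mcg/kg/min × 80 kg = 32.8 mcg/min
32.8 mcg/min × 60 min/hr = 1968 mcg/hr
Concentration = 94 mg ÷ 500 mL = 0.188 mg/mL = 188 mcg/mL
Rate = 1968 mcg/hr ÷ 188 mcg/mL = 10.46809 mL/hr
Volume infused so far = 10.46809 mL/hr × 13.7 hr = 143.4128 mL
Volume remaining = 500 − 143.4128 = 356.5872 mL
New rate:
Dose = 0.43 mcg/kg/min × 80 kg = 34.4 mcg/min
34.4 mcg/min × 60 min/hr = 2064 mcg/hr
Rate = 2064 mcg/hr ÷ 188 mcg/mL = 10.97872 mL/hr
Time remaining = 356.5872 mL ÷ 10.97872 mL/hr = 32.47984 hr

32.5 hours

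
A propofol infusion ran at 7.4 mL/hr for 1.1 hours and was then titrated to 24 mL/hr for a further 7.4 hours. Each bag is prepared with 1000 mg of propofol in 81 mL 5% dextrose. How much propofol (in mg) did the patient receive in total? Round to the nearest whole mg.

2293 mg

Concentration = 1000 mg ÷ 81 mL = 12.34568 mg/mL
Stage 1: 7.4 mL/hr × 1.1 hr = 8.14 mL → 8.14 mL × 12.34568 mg/mL = 100.4938 mg
Stage 2: 24 mL/hr × 7.4 hr = 177.6 mL → 177.6 mL × 12.34568 mg/mL = 2192.593 mg
Total = 100.4938 + 2192.593 = 2293.086 mg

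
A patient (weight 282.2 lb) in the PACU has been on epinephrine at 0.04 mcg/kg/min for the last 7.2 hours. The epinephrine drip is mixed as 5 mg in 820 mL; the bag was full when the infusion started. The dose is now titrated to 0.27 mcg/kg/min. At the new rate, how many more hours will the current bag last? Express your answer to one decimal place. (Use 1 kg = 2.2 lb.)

1.3 hours

Initial rate:
Weight = 282.2 lb ÷ 2.2 lb/kg = 128.2727 kg
Dose = 0.04 mcg/kg/min × 128.2727 kg = 5.130909 mcg/min
5.130909 mcg/min × 60 min/hr = 307.8545 mcg/hr
Concentration = 5 mg ÷ 820 mL = 0.006097561 mg/mL = 6.097561 mcg/mL
Rate = 307.8545 mcg/hr ÷ 6.097561 mcg/mL = 50.48815 mL/hr
Volume infused so far = 50.48815 mL/hr × 7.2 hr = 363.5146 mL
Volume remaining = 820 − 363.5146 = 456.4854 mL
New rate:
Dose = 0.27 mcg/kg/min × 128.2727 kg = 34.63364 mcg/min
34.63364 mcg/min × 60 min/hr = 2078.018 mcg/hr
Rate = 2078.018 mcg/hr ÷ 6.097561 mcg/mL = 340.795 mL/hr
Time remaining = 456.4854 mL ÷ 340.795 mL/hr = 1.339472 hr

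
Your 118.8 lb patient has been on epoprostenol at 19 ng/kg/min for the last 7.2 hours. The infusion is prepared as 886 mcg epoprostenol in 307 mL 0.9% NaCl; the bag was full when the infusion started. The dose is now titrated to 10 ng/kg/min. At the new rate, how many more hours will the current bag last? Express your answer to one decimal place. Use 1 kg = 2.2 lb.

13.7 hours

Initial rate:
Weight = 118.8 lb ÷ 2.2 lb/kg = 54 kg
Dose = 19 ng/kg/min × 54 kg = 1026 ng/min
1026 ng/min × 60 min/hr = 61560 ng/hr
Concentration = 886 mcg ÷ 307 mL = 2.885993 mcg/mL = 2885.993 ng/mL
Rate = 61560 ng/hr ÷ 2885.993 ng/mL = 21.33061 mL/hr
Volume infused so far = 21.33061 mL/hr × 7.2 hr = 153.5804 mL
Volume remaining = 307 − 153.5804 = 153.4196 mL
New rate:
Dose = 10 ng/kg/min × 54 kg = 540 ng/min
540 ng/min × 60 min/hr = 32400 ng/hr
Rate = 32400 ng/hr ÷ 2885.993 ng/mL = 11.22664 mL/hr
Time remaining = 153.4196 mL ÷ 11.22664 mL/hr = 13.66568 hr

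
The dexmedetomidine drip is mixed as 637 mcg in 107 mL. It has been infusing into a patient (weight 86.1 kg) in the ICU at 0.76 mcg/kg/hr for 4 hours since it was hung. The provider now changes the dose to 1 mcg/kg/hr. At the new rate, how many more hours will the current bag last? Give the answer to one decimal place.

4.4 hours

Initial rate:
Dose = 0.76 mcg/kg/hr × 86.1 kg = 65.436 mcg/hr
Concentration = 637 mcg ÷ 107 mL = 5.953271 mcg/mL
Rate = 65.436 mcg/hr ÷ 5.953271 mcg/mL = 10.9916 mL/hr
Volume infused so far = 10.9916 mL/hr × 4 hr = 43.96642 mL
Volume remaining = 107 − 43.96642 = 63.03358 mL
New rate:
Dose = 1 mcg/kg/hr × 86.1 kg = 86.1 mcg/hr
Rate = 86.1 mcg/hr ÷ 5.953271 mcg/mL = 14.46264 mL/hr
Time remaining = 63.03358 mL ÷ 14.46264 mL/hr = 4.358374 hr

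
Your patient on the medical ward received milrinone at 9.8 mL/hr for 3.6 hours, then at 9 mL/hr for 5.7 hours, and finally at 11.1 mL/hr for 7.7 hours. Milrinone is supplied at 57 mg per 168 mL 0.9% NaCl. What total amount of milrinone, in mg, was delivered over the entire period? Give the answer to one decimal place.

58.4 mg

Concentration = 57 mg ÷ 168 mL = 0.3392857 mg/mL
Stage 1: 9.8 mL/hr × 3.6 hr = 35.28 mL → 35.28 mL × 0.3392857 mg/mL = 11.97 mg
Stage 2: 9 mL/hr × 5.7 hr = 51.3 mL → 51.3 mL × 0.3392857 mg/mL = 17.40536 mg
Stage 3: 11.1 mL/hr × 7.7 hr = 85.47 mL → 85.47 mL × 0.3392857 mg/mL = 28.99875 mg
Total = 11.97 + 17.40536 + 28.99875 = 58.37411 mg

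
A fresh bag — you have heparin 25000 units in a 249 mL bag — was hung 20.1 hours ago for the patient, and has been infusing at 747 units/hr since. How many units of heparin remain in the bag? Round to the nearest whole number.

Concentration = 25000 units ÷ 249 mL = 100.4016 units/mL
Rate = 747 units/hr ÷ 100.4016 units/mL = 7.44012 mL/hr
Volume infused = 7.44012 mL/hr × 20.1 hr = 149.5464 mL
Volume remaining = 249 − 149.5464 = 99.45359 mL
Drug remaining = 99.45359 mL × 100.4016 units/mL = 9985.3 units

9985 units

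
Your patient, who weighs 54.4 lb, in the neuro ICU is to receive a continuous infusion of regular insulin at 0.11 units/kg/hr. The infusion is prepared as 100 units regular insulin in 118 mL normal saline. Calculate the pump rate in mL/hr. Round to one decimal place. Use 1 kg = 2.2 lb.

3.2 mL/hr

Weight = 54.4 lb ÷ 2.2 lb/kg = 24.72727 kg
Dose = 0.11 units/kg/hr × 24.72727 kg = 2.72 units/hr
Concentration = 100 units ÷ 118 mL = 0.8474576 units/mL
Rate = 2.72 units/hr ÷ 0.8474576 units/mL = 3.2096 mL/hr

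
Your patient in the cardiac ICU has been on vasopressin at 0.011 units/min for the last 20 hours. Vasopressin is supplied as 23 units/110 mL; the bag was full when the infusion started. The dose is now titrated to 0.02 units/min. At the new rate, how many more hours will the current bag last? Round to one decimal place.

8.2 hours

Initial rate:
0.011 units/min × 60 min/hr = 0.66 units/hr
Concentration = 23 units ÷ 110 mL = 0.2090909 units/mL
Rate = 0.66 units/hr ÷ 0.2090909 units/mL = 3.156522 mL/hr
Volume infused so far = 3.156522 mL/hr × 20 hr = 63.13043 mL
Volume remaining = 110 − 63.13043 = 46.86957 mL
New rate:
0.02 units/min × 60 min/hr = 1.2 units/hr
Rate = 1.2 units/hr ÷ 0.2090909 units/mL = 5.73913 mL/hr
Time remaining = 46.86957 mL ÷ 5.73913 mL/hr = 8.166667 hr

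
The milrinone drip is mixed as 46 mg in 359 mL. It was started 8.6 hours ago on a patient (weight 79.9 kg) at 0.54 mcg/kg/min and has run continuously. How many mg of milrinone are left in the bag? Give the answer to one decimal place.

23.7 mg

Dose = 0.54 mcg/kg/min × 79.9 kg = 43.146 mcg/min
43.146 mcg/min × 60 min/hr = 2588.76 mcg/hr
Concentration = 46 mg ÷ 359 mL = 0.1281337 mg/mL = 128.1337 mcg/mL
Rate = 2588.76 mcg/hr ÷ 128.1337 mcg/mL = 20.20358 mL/hr
Volume infused = 20.20358 mL/hr × 8.6 hr = 173.7508 mL
Volume remaining = 359 − 173.7508 = 185.2492 mL
Drug remaining = 185.2492 mL × 128.1337 mcg/mL = 23736.66 mcg = 23.73666 mg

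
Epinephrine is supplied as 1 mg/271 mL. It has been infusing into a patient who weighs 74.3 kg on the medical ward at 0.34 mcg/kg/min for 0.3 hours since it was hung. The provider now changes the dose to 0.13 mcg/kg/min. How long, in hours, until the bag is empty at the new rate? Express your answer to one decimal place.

Initial rate:
Dose = 0.34 mcg/kg/min × 74.3 kg = 25.262 mcg/min
25.262 mcg/min × 60 min/hr = 1515.72 mcg/hr
Concentration = 1 mg ÷ 271 mL = 0.003690037 mg/mL = 3.690037 mcg/mL
Rate = 1515.72 mcg/hr ÷ 3.690037 mcg/mL = 410.7601 mL/hr
Volume infused so far = 410.7601 mL/hr × 0.3 hr = 123.228 mL
Volume remaining = 271 − 123.228 = 147.772 mL
New rate:
Dose = 0.13 mcg/kg/min × 74.3 kg = 9.659 mcg/min
9.659 mcg/min × 60 min/hr = 579.54 mcg/hr
Rate = 579.54 mcg/hr ÷ 3.690037 mcg/mL = 157.0553 mL/hr
Time remaining = 147.772 mL ÷ 157.0553 mL/hr = 0.9408911 hr

0.9 hours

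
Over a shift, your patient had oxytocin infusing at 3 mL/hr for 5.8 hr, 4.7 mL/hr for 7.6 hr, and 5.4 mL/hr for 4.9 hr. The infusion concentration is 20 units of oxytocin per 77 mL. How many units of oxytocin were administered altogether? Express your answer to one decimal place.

Concentration = 20 units ÷ 77 mL = 0.2597403 units/mL
Stage 1: 3 mL/hr × 5.8 hr = 17.4 mL → 17.4 mL × 0.2597403 units/mL = 4.519481 units
Stage 2: 4.7 mL/hr × 7.6 hr = 35.72 mL → 35.72 mL × 0.2597403 units/mL = 9.277922 units
Stage 3: 5.4 mL/hr × 4.9 hr = 26.46 mL → 26.46 mL × 0.2597403 units/mL = 6.872727 units
Total = 4.519481 + 9.277922 + 6.872727 = 20.67013 units

20.7 units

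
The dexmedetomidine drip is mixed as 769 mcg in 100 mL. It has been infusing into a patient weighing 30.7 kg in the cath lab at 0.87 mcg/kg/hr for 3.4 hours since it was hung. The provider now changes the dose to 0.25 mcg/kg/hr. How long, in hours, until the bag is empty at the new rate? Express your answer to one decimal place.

88.4 hours

Initial rate:
Dose = 0.87 mcg/kg/hr × 30.7 kg = 26.709 mcg/hr
Concentration = 769 mcg ÷ 100 mL = 7.69 mcg/mL
Rate = 26.709 mcg/hr ÷ 7.69 mcg/mL = 3.473212 mL/hr
Volume infused so far = 3.473212 mL/hr × 3.4 hr = 11.80892 mL
Volume remaining = 100 − 11.80892 = 88.19108 mL
New rate:
Dose = 0.25 mcg/kg/hr × 30.7 kg = 7.675 mcg/hr
Rate = 7.675 mcg/hr ÷ 7.69 mcg/mL = 0.9980494 mL/hr
Time remaining = 88.19108 mL ÷ 0.9980494 mL/hr = 88.36344 hr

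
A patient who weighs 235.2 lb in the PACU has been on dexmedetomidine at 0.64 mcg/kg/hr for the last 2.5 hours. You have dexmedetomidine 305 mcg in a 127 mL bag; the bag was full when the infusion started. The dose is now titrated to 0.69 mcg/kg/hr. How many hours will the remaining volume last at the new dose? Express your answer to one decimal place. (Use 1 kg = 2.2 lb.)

Initial rate:
Weight = 235.2 lb ÷ 2.2 lb/kg = 106.9091 kg
Dose = 0.64 mcg/kg/hr × 106.9091 kg = 68.42182 mcg/hr
Concentration = 305 mcg ÷ 127 mL = 2.401575 mcg/mL
Rate = 68.42182 mcg/hr ÷ 2.401575 mcg/mL = 28.4904 mL/hr
Volume infused so far = 28.4904 mL/hr × 2.5 hr = 71.22599 mL
Volume remaining = 127 − 71.22599 = 55.77401 mL
New rate:
Dose = 0.69 mcg/kg/hr × 106.9091 kg = 73.76727 mcg/hr
Rate = 73.76727 mcg/hr ÷ 2.401575 mcg/mL = 30.71621 mL/hr
Time remaining = 55.77401 mL ÷ 30.71621 mL/hr = 1.815784 hr

1.8 hours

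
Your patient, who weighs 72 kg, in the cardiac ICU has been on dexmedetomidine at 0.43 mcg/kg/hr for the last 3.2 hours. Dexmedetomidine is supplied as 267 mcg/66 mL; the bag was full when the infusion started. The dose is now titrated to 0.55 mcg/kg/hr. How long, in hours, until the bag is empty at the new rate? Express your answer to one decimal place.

Initial rate:
Dose = 0.43 mcg/kg/hr × 72 kg = 30.96 mcg/hr
Concentration = 267 mcg ÷ 66 mL = 4.045455 mcg/mL
Rate = 30.96 mcg/hr ÷ 4.045455 mcg/mL = 7.653034 mL/hr
Volume infused so far = 7.653034 mL/hr × 3.2 hr = 24.48971 mL
Volume remaining = 66 − 24.48971 = 41.51029 mL
New rate:
Dose = 0.55 mcg/kg/hr × 72 kg = 39.6 mcg/hr
Rate = 39.6 mcg/hr ÷ 4.045455 mcg/mL = 9.788764 mL/hr
Time remaining = 41.51029 mL ÷ 9.788764 mL/hr = 4.240606 hr

4.2 hours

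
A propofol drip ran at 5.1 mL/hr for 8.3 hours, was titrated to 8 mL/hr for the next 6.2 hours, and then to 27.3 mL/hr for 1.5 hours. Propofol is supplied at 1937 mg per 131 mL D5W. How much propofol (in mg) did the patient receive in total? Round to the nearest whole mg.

1965 mg

Concentration = 1937 mg ÷ 131 mL = 14.78626 mg/mL
Stage 1: 5.1 mL/hr × 8.3 hr = 42.33 mL → 42.33 mL × 14.78626 mg/mL = 625.9024 mg
Stage 2: 8 mL/hr × 6.2 hr = 49.6 mL → 49.6 mL × 14.78626 mg/mL = 733.3985 mg
Stage 3: 27.3 mL/hr × 1.5 hr = 40.95 mL → 40.95 mL × 14.78626 mg/mL = 605.4973 mg
Total = 625.9024 + 733.3985 + 605.4973 = 1964.798 mg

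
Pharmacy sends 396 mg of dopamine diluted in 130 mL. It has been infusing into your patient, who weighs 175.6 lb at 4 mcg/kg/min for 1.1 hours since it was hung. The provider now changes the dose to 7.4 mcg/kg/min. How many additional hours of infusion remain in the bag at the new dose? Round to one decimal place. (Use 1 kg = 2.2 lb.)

Initial rate:
Weight = 175.6 lb ÷ 2.2 lb/kg = 79.81818 kg
Dose = 4 mcg/kg/min × 79.81818 kg = 319.2727 mcg/min
319.2727 mcg/min × 60 min/hr = 19156.36 mcg/hr
Concentration = 396 mg ÷ 130 mL = 3.046154 mg/mL = 3046.154 mcg/mL
Rate = 19156.36 mcg/hr ÷ 3046.154 mcg/mL = 6.288705 mL/hr
Volume infused so far = 6.288705 mL/hr × 1.1 hr = 6.917576 mL
Volume remaining = 130 − 6.917576 = 123.0824 mL
New rate:
Dose = 7.4 mcg/kg/min × 79.81818 kg = 590.6545 mcg/min
590.6545 mcg/min × 60 min/hr = 35439.27 mcg/hr
Rate = 35439.27 mcg/hr ÷ 3046.154 mcg/mL = 11.6341 mL/hr
Time remaining = 123.0824 mL ÷ 11.6341 mL/hr = 10.57945 hr

10.6 hours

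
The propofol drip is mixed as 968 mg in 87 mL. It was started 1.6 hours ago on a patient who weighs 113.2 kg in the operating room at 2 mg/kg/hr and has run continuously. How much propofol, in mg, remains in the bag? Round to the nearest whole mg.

Dose = 2 mg/kg/hr × 113.2 kg = 226.4 mg/hr
Concentration = 968 mg ÷ 87 mL = 11.12644 mg/mL
Rate = 226.4 mg/hr ÷ 11.12644 mg/mL = 20.34793 mL/hr
Volume infused = 20.34793 mL/hr × 1.6 hr = 32.55669 mL
Volume remaining = 87 − 32.55669 = 54.44331 mL
Drug remaining = 54.44331 mL × 11.12644 mg/mL = 605.76 mg

606 mg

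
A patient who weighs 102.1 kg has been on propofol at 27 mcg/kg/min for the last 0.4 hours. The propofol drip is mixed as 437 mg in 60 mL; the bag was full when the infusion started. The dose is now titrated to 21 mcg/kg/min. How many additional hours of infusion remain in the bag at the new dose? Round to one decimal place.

Initial rate:
Dose = 27 mcg/kg/min × 102.1 kg = 2756.7 mcg/min
2756.7 mcg/min × 60 min/hr = 165402 mcg/hr
Concentration = 437 mg ÷ 60 mL = 7.283333 mg/mL = 7283.333 mcg/mL
Rate = 165402 mcg/hr ÷ 7283.333 mcg/mL = 22.70966 mL/hr
Volume infused so far = 22.70966 mL/hr × 0.4 hr = 9.083863 mL
Volume remaining = 60 − 9.083863 = 50.91614 mL
New rate:
Dose = 21 mcg/kg/min × 102.1 kg = 2144.1 mcg/min
2144.1 mcg/min × 60 min/hr = 128646 mcg/hr
Rate = 128646 mcg/hr ÷ 7283.333 mcg/mL = 17.66307 mL/hr
Time remaining = 50.91614 mL ÷ 17.66307 mL/hr = 2.882633 hr

2.9 hours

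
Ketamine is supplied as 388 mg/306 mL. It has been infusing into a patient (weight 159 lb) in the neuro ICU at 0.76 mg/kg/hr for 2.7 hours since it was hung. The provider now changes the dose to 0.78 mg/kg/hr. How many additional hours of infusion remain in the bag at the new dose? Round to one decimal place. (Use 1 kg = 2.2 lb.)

4.3 hours

Initial rate:
Weight = 159 lb ÷ 2.2 lb/kg = 72.27273 kg
Dose = 0.76 mg/kg/hr × 72.27273 kg = 54.92727 mg/hr
Concentration = 388 mg ÷ 306 mL = 1.267974 mg/mL
Rate = 54.92727 mg/hr ÷ 1.267974 mg/mL = 43.31893 mL/hr
Volume infused so far = 43.31893 mL/hr × 2.7 hr = 116.9611 mL
Volume remaining = 306 − 116.9611 = 189.0389 mL
New rate:
Dose = 0.78 mg/kg/hr × 72.27273 kg = 56.37273 mg/hr
Rate = 56.37273 mg/hr ÷ 1.267974 mg/mL = 44.4589 mL/hr
Time remaining = 189.0389 mL ÷ 44.4589 mL/hr = 4.251992 hr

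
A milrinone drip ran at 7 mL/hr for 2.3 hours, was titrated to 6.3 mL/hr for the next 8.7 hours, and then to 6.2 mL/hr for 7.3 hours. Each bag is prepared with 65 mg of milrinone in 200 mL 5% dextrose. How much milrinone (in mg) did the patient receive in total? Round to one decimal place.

Concentration = 65 mg ÷ 200 mL = 0.325 mg/mL
Stage 1: 7 mL/hr × 2.3 hr = 16.1 mL → 16.1 mL × 0.325 mg/mL = 5.2325 mg
Stage 2: 6.3 mL/hr × 8.7 hr = 54.81 mL → 54.81 mL × 0.325 mg/mL = 17.81325 mg
Stage 3: 6.2 mL/hr × 7.3 hr = 45.26 mL → 45.26 mL × 0.325 mg/mL = 14.7095 mg
Total = 5.2325 + 17.81325 + 14.7095 = 37.75525 mg

37.8 mg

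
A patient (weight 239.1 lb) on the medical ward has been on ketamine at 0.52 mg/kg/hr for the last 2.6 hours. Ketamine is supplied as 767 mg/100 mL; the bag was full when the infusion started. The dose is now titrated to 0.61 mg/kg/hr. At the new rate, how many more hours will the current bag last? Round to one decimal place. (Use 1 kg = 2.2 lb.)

9.4 hours

Initial rate:
Weight = 239.1 lb ÷ 2.2 lb/kg = 108.6818 kg
Dose = 0.52 mg/kg/hr × 108.6818 kg = 56.51455 mg/hr
Concentration = 767 mg ÷ 100 mL = 7.67 mg/mL
Rate = 56.51455 mg/hr ÷ 7.67 mg/mL = 7.368259 mL/hr
Volume infused so far = 7.368259 mL/hr × 2.6 hr = 19.15747 mL
Volume remaining = 100 − 19.15747 = 80.84253 mL
New rate:
Dose = 0.61 mg/kg/hr × 108.6818 kg = 66.29591 mg/hr
Rate = 66.29591 mg/hr ÷ 7.67 mg/mL = 8.643534 mL/hr
Time remaining = 80.84253 mL ÷ 8.643534 mL/hr = 9.352948 hr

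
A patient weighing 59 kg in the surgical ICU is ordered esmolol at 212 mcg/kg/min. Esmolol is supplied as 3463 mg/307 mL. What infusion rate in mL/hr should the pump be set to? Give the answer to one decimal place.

Dose = 212 mcg/kg/min × 59 kg = 12508 mcg/min
12508 mcg/min × 60 min/hr = 750480 mcg/hr
Concentration = 3463 mg ÷ 307 mL = 11.28013 mg/mL = 11280.13 mcg/mL
Rate = 750480 mcg/hr ÷ 11280.13 mcg/mL = 66.53115 mL/hr

66.5 mL/hr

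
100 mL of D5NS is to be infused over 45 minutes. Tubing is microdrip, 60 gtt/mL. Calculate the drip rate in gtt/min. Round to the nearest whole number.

133 gtt/min

100 mL ÷ (45 min) = 2.222222 mL/min
2.222222 mL/min × 60 gtt/mL = 133.3333 gtt/min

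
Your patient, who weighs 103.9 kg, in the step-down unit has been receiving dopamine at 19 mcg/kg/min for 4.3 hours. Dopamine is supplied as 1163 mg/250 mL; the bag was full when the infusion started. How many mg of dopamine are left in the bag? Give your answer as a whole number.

654 mg

Dose = 19 mcg/kg/min × 103.9 kg = 1974.1 mcg/min
1974.1 mcg/min × 60 min/hr = 118446 mcg/hr
Concentration = 1163 mg ÷ 250 mL = 4.652 mg/mL = 4652 mcg/mL
Rate = 118446 mcg/hr ÷ 4652 mcg/mL = 25.46131 mL/hr
Volume infused = 25.46131 mL/hr × 4.3 hr = 109.4836 mL
Volume remaining = 250 − 109.4836 = 140.5164 mL
Drug remaining = 140.5164 mL × 4652 mcg/mL = 653682.2 mcg = 653.6822 mg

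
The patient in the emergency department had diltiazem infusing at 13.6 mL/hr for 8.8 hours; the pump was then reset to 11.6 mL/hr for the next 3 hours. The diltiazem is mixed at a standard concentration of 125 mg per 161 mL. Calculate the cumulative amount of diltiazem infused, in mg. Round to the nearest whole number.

120 mg

Concentration = 125 mg ÷ 161 mL = 0.7763975 mg/mL
Stage 1: 13.6 mL/hr × 8.8 hr = 119.68 mL → 119.68 mL × 0.7763975 mg/mL = 92.91925 mg
Stage 2: 11.6 mL/hr × 3 hr = 34.8 mL → 34.8 mL × 0.7763975 mg/mL = 27.01863 mg
Total = 92.91925 + 27.01863 = 119.9379 mg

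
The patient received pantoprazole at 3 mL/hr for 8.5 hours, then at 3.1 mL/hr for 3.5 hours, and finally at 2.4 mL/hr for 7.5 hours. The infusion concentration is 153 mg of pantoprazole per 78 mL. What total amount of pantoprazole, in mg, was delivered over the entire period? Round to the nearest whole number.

107 mg

Concentration = 153 mg ÷ 78 mL = 1.961538 mg/mL
Stage 1: 3 mL/hr × 8.5 hr = 25.5 mL → 25.5 mL × 1.961538 mg/mL = 50.01923 mg
Stage 2: 3.1 mL/hr × 3.5 hr = 10.85 mL → 10.85 mL × 1.961538 mg/mL = 21.28269 mg
Stage 3: 2.4 mL/hr × 7.5 hr = 18 mL → 18 mL × 1.961538 mg/mL = 35.30769 mg
Total = 50.01923 + 21.28269 + 35.30769 = 106.6096 mg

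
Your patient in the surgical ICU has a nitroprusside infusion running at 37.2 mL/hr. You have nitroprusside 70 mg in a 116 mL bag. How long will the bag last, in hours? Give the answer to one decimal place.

3.1 hours

Duration = 116 mL ÷ 37.2 mL/hr = 3.11828 hr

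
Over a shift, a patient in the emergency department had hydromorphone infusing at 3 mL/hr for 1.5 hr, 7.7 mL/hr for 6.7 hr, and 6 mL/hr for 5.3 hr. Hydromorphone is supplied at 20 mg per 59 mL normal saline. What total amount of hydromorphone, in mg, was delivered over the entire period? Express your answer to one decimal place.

29.8 mg

Concentration = 20 mg ÷ 59 mL = 0.3389831 mg/mL
Stage 1: 3 mL/hr × 1.5 hr = 4.5 mL → 4.5 mL × 0.3389831 mg/mL = 1.525424 mg
Stage 2: 7.7 mL/hr × 6.7 hr = 51.59 mL → 51.59 mL × 0.3389831 mg/mL = 17.48814 mg
Stage 3: 6 mL/hr × 5.3 hr = 31.8 mL → 31.8 mL × 0.3389831 mg/mL = 10.77966 mg
Total = 1.525424 + 17.48814 + 10.77966 = 29.79322 mg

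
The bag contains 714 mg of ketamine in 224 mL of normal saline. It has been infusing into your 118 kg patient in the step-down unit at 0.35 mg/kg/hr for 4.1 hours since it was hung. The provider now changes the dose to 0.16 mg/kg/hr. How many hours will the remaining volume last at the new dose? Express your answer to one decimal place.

Initial rate:
Dose = 0.35 mg/kg/hr × 118 kg = 41.3 mg/hr
Concentration = 714 mg ÷ 224 mL = 3.1875 mg/mL
Rate = 41.3 mg/hr ÷ 3.1875 mg/mL = 12.95686 mL/hr
Volume infused so far = 12.95686 mL/hr × 4.1 hr = 53.12314 mL
Volume remaining = 224 − 53.12314 = 170.8769 mL
New rate:
Dose = 0.16 mg/kg/hr × 118 kg = 18.88 mg/hr
Rate = 18.88 mg/hr ÷ 3.1875 mg/mL = 5.923137 mL/hr
Time remaining = 170.8769 mL ÷ 5.923137 mL/hr = 28.84905 hr

28.8 hours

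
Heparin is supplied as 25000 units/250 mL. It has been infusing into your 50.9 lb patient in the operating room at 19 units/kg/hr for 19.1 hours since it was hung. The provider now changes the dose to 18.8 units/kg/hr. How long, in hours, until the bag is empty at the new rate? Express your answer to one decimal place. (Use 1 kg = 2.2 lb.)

38.2 hours

Initial rate:
Weight = 50.9 lb ÷ 2.2 lb/kg = 23.13636 kg
Dose = 19 units/kg/hr × 23.13636 kg = 439.5909 units/hr
Concentration = 25000 units ÷ 250 mL = 100 units/mL
Rate = 439.5909 units/hr ÷ 100 units/mL = 4.395909 mL/hr
Volume infused so far = 4.395909 mL/hr × 19.1 hr = 83.96186 mL
Volume remaining = 250 − 83.96186 = 166.0381 mL
New rate:
Dose = 18.8 units/kg/hr × 23.13636 kg = 434.9636 units/hr
Rate = 434.9636 units/hr ÷ 100 units/mL = 4.349636 mL/hr
Time remaining = 166.0381 mL ÷ 4.349636 mL/hr = 38.17288 hr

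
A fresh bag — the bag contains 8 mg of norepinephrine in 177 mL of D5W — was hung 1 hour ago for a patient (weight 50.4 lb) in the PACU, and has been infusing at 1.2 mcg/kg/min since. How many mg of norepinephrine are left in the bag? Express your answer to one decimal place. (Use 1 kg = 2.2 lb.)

Weight = 50.4 lb ÷ 2.2 lb/kg = 22.90909 kg
Dose = 1.2 mcg/kg/min × 22.90909 kg = 27.49091 mcg/min
27.49091 mcg/min × 60 min/hr = 1649.455 mcg/hr
Concentration = 8 mg ÷ 177 mL = 0.04519774 mg/mL = 45.19774 mcg/mL
Rate = 1649.455 mcg/hr ÷ 45.19774 mcg/mL = 36.49418 mL/hr
Volume infused = 36.49418 mL/hr × 1 hr = 36.49418 mL
Volume remaining = 177 − 36.49418 = 140.5058 mL
Drug remaining = 140.5058 mL × 45.19774 mcg/mL = 6350.545 mcg = 6.350545 mg

6.4 mg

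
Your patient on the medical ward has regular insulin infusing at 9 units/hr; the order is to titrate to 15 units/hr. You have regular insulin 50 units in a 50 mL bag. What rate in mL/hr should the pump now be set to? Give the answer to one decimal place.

15.0 mL/hr

Concentration = 50 units ÷ 50 mL = 1 units/mL
Rate = 15 units/hr ÷ 1 units/mL = 15 mL/hr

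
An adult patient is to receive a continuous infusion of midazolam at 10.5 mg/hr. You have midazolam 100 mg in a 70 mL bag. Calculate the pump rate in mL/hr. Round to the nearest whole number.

Concentration = 100 mg ÷ 70 mL = 1.428571 mg/mL
Rate = 10.5 mg/hr ÷ 1.428571 mg/mL = 7.35 mL/hr

7 mL/hr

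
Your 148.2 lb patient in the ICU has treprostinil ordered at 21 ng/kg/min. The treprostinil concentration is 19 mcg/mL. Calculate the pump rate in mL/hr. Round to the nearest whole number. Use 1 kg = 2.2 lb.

Weight = 148.2 lb ÷ 2.2 lb/kg = 67.36364 kg
Dose = 21 ng/kg/min × 67.36364 kg = 1414.636 ng/min
1414.636 ng/min × 60 min/hr = 84878.18 ng/hr
Concentration = 19 mcg/mL = 19000 ng/mL
Rate = 84878.18 ng/hr ÷ 19000 ng/mL = 4.467273 mL/hr

4 mL/hr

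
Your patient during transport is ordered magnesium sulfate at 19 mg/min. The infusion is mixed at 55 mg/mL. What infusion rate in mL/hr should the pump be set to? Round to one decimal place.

20.7 mL/hr

19 mg/min × 60 min/hr = 1140 mg/hr
Rate = 1140 mg/hr ÷ 55 mg/mL = 20.72727 mL/hr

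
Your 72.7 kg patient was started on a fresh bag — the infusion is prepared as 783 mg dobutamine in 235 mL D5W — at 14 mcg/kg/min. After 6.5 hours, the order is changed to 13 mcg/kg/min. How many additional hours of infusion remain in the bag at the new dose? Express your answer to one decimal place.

Initial rate:
Dose = 14 mcg/kg/min × 72.7 kg = 1017.8 mcg/min
1017.8 mcg/min × 60 min/hr = 61068 mcg/hr
Concentration = 783 mg ÷ 235 mL = 3.331915 mg/mL = 3331.915 mcg/mL
Rate = 61068 mcg/hr ÷ 3331.915 mcg/mL = 18.3282 mL/hr
Volume infused so far = 18.3282 mL/hr × 6.5 hr = 119.1333 mL
Volume remaining = 235 − 119.1333 = 115.8667 mL
New rate:
Dose = 13 mcg/kg/min × 72.7 kg = 945.1 mcg/min
945.1 mcg/min × 60 min/hr = 56706 mcg/hr
Rate = 56706 mcg/hr ÷ 3331.915 mcg/mL = 17.01904 mL/hr
Time remaining = 115.8667 mL ÷ 17.01904 mL/hr = 6.808063 hr

6.8 hours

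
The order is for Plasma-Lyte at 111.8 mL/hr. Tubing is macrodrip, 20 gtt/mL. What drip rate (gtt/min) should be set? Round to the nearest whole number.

111.8 mL/hr ÷ 60 min/hr = 1.863333 mL/min
1.863333 mL/min × 20 gtt/mL = 37.26667 gtt/min

37 gtt/min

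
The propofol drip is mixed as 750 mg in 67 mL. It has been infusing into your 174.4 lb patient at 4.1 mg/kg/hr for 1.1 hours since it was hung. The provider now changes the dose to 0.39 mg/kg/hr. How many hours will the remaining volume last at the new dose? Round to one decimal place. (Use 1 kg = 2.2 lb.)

12.7 hours

Initial rate:
Weight = 174.4 lb ÷ 2.2 lb/kg = 79.27273 kg
Dose = 4.1 mg/kg/hr × 79.27273 kg = 325.0182 mg/hr
Concentration = 750 mg ÷ 67 mL = 11.19403 mg/mL
Rate = 325.0182 mg/hr ÷ 11.19403 mg/mL = 29.03496 mL/hr
Volume infused so far = 29.03496 mL/hr × 1.1 hr = 31.93845 mL
Volume remaining = 67 − 31.93845 = 35.06155 mL
New rate:
Dose = 0.39 mg/kg/hr × 79.27273 kg = 30.91636 mg/hr
Rate = 30.91636 mg/hr ÷ 11.19403 mg/mL = 2.761862 mL/hr
Time remaining = 35.06155 mL ÷ 2.761862 mL/hr = 12.6949 hr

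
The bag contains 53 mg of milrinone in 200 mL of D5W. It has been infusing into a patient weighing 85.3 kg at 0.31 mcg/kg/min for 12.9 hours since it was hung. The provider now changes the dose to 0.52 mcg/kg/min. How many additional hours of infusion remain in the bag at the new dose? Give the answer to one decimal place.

12.2 hours

Initial rate:
Dose = 0.31 mcg/kg/min × 85.3 kg = 26.443 mcg/min
26.443 mcg/min × 60 min/hr = 1586.58 mcg/hr
Concentration = 53 mg ÷ 200 mL = 0.265 mg/mL = 265 mcg/mL
Rate = 1586.58 mcg/hr ÷ 265 mcg/mL = 5.987094 mL/hr
Volume infused so far = 5.987094 mL/hr × 12.9 hr = 77.23352 mL
Volume remaining = 200 − 77.23352 = 122.7665 mL
New rate:
Dose = 0.52 mcg/kg/min × 85.3 kg = 44.356 mcg/min
44.356 mcg/min × 60 min/hr = 2661.36 mcg/hr
Rate = 2661.36 mcg/hr ÷ 265 mcg/mL = 10.04287 mL/hr
Time remaining = 122.7665 mL ÷ 10.04287 mL/hr = 12.22425 hr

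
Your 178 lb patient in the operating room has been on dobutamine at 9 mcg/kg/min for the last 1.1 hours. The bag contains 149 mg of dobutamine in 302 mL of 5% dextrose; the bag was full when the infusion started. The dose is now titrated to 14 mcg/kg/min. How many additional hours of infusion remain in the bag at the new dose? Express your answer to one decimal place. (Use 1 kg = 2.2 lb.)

Initial rate:
Weight = 178 lb ÷ 2.2 lb/kg = 80.90909 kg
Dose = 9 mcg/kg/min × 80.90909 kg = 728.1818 mcg/min
728.1818 mcg/min × 60 min/hr = 43690.91 mcg/hr
Concentration = 149 mg ÷ 302 mL = 0.4933775 mg/mL = 493.3775 mcg/mL
Rate = 43690.91 mcg/hr ÷ 493.3775 mcg/mL = 88.55473 mL/hr
Volume infused so far = 88.55473 mL/hr × 1.1 hr = 97.4102 mL
Volume remaining = 302 − 97.4102 = 204.5898 mL
New rate:
Dose = 14 mcg/kg/min × 80.90909 kg = 1132.727 mcg/min
1132.727 mcg/min × 60 min/hr = 67963.64 mcg/hr
Rate = 67963.64 mcg/hr ÷ 493.3775 mcg/mL = 137.7518 mL/hr
Time remaining = 204.5898 mL ÷ 137.7518 mL/hr = 1.485206 hr

1.5 hours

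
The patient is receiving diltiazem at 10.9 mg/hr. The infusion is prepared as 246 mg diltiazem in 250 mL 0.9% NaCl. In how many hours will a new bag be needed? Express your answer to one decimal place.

22.6 hours

Concentration = 246 mg ÷ 250 mL = 0.984 mg/mL
Rate = 10.9 mg/hr ÷ 0.984 mg/mL = 11.07724 mL/hr
Duration = 250 mL ÷ 11.07724 mL/hr = 22.56881 hr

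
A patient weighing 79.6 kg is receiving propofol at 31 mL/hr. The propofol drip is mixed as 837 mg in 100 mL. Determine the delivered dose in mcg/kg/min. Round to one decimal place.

54.3 mcg/kg/min

Concentration = 837 mg ÷ 100 mL = 8.37 mg/mL = 8370 mcg/mL
Drug rate = 31 mL/hr × 8370 mcg/mL = 259470 mcg/hr
259470 mcg/hr ÷ 60 min/hr = 4324.5 mcg/min
4324.5 mcg/min ÷ 79.6 kg = 54.32789 mcg/kg/min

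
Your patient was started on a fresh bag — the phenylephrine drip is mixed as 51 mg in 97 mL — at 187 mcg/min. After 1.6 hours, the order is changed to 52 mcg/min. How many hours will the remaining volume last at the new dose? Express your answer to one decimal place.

Initial rate:
187 mcg/min × 60 min/hr = 11220 mcg/hr
Concentration = 51 mg ÷ 97 mL = 0.5257732 mg/mL = 525.7732 mcg/mL
Rate = 11220 mcg/hr ÷ 525.7732 mcg/mL = 21.34 mL/hr
Volume infused so far = 21.34 mL/hr × 1.6 hr = 34.144 mL
Volume remaining = 97 − 34.144 = 62.856 mL
New rate:
52 mcg/min × 60 min/hr = 3120 mcg/hr
Rate = 3120 mcg/hr ÷ 525.7732 mcg/mL = 5.934118 mL/hr
Time remaining = 62.856 mL ÷ 5.934118 mL/hr = 10.59231 hr

10.6 hours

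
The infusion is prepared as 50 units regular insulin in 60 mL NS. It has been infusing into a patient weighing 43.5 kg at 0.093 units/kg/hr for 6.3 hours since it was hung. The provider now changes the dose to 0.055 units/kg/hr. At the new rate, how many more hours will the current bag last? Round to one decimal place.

Initial rate:
Dose = 0.093 units/kg/hr × 43.5 kg = 4.0455 units/hr
Concentration = 50 units ÷ 60 mL = 0.8333333 units/mL
Rate = 4.0455 units/hr ÷ 0.8333333 units/mL = 4.8546 mL/hr
Volume infused so far = 4.8546 mL/hr × 6.3 hr = 30.58398 mL
Volume remaining = 60 − 30.58398 = 29.41602 mL
New rate:
Dose = 0.055 units/kg/hr × 43.5 kg = 2.3925 units/hr
Rate = 2.3925 units/hr ÷ 0.8333333 units/mL = 2.871 mL/hr
Time remaining = 29.41602 mL ÷ 2.871 mL/hr = 10.24591 hr

10.2 hours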